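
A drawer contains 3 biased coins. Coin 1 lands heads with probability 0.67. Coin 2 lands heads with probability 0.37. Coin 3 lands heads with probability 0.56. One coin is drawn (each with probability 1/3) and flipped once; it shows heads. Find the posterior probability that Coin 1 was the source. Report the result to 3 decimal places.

Posterior probability ≈ 0.419

Tabulate prior·likelihood by source: [1] prior 0.333333, lik 0.67, product 0.2233; [2] prior 0.333333, lik 0.37, product 0.1233; [3] prior 0.333333, lik 0.56, product 0.1867.
Normalizing constant = 0.53333; the posterior for Coin 1 is its product over the sum, 0.2233/0.53333 = 0.419.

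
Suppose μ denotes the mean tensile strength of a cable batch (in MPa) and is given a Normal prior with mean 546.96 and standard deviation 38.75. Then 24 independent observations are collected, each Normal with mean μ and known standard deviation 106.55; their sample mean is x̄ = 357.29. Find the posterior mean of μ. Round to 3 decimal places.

With known σ, the Normal prior is conjugate. Weight on the data is w = (n/σ²)/(n/σ² + 1/τ₀²) = 0.00211400/(0.00211400+0.00066597) = 0.76044.
Posterior mean = w·x̄ + (1−w)·μ₀ = 0.76044·357.29 + 0.23956·546.96 = 402.728.

Posterior mean ≈ 402.728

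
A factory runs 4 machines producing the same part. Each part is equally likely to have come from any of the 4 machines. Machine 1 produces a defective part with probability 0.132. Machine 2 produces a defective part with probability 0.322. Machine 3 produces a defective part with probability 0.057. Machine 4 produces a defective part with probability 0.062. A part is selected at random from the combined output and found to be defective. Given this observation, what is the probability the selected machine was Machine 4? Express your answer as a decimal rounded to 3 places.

P(defective|M1) = 0.132; P(defective|M2) = 0.322; P(defective|M3) = 0.057; P(defective|M4) = 0.062.
Prior × likelihood for each source: 0.25·0.132=0.03300, 0.25·0.322=0.08050, 0.25·0.057=0.01425, 0.25·0.062=0.01550. Summing gives P(defective) = 0.14325.
P(Machine 4 | defective) = 0.01550 / 0.14325 = 0.108.

Posterior probability ≈ 0.108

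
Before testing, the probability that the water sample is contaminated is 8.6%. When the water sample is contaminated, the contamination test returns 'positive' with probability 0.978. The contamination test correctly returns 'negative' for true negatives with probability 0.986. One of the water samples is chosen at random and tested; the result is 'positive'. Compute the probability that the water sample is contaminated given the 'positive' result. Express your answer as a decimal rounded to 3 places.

Let H be the event that the water sample is contaminated. P(H) = 0.086, so P(¬H) = 0.914. With E the 'positive' result, P(E|H) = 0.978 and P(E|¬H) = 0.014.
P(E) = 0.978·0.086 + 0.014·0.914 = 0.084108 + 0.012796 = 0.096904.
By Bayes' theorem, P(H|E) = 0.084108 / 0.096904 = 0.868.

P(H | E) ≈ 0.868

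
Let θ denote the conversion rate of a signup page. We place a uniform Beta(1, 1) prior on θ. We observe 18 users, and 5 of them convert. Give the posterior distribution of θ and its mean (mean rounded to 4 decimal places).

The binomial likelihood is conjugate to the Beta prior: with 5 successes and 13 failures, the posterior is Beta(1+5, 1+13) = Beta(6, 14).
E[θ | data] = 6/(6+14) = 0.3000.

Posterior: Beta(6, 14); mean ≈ 0.3000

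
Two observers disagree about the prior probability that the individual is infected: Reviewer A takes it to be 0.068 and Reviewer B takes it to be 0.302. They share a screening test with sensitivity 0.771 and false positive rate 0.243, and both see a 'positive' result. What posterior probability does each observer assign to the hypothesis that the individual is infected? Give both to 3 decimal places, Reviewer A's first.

P('+'|H) = 0.771, P('+'|¬H) = 0.243.
Reviewer A: numerator 0.771·0.068 = 0.052428; evidence = 0.052428+0.243·0.932 = 0.27890; posterior = 0.188.
Reviewer B: numerator 0.771·0.302 = 0.23284; evidence = 0.23284+0.243·0.698 = 0.40246; posterior = 0.579.

Reviewer A: 0.188; Reviewer B: 0.579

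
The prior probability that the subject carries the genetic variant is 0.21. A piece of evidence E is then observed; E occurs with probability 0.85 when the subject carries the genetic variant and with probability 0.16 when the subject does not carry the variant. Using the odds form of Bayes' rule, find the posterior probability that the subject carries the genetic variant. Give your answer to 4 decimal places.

Prior odds = 0.21/(1−0.21) = 0.26582. In log-odds, ln(0.26582) = -1.3249.
Add log likelihood ratio: ln(5.3125) = 1.6701.
Posterior log-odds = 0.34514, so posterior odds = exp(0.34514) = 1.4122. Converting, P(H|E) = 1.4122/2.4122 = 0.5854.

Posterior probability ≈ 0.5854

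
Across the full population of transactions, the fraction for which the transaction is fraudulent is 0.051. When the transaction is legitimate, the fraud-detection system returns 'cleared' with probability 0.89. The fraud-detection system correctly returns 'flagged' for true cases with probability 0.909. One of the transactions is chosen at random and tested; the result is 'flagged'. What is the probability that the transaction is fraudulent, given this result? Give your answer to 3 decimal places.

Let H be the event that the transaction is fraudulent. P(H) = 0.051, so P(¬H) = 0.949. With E the 'flagged' result, P(E|H) = 0.909 and P(E|¬H) = 0.11.
P(E) = 0.909·0.051 + 0.11·0.949 = 0.046359 + 0.10439 = 0.15075.
By Bayes' theorem, P(H|E) = 0.046359 / 0.15075 = 0.308.

P(H | E) ≈ 0.308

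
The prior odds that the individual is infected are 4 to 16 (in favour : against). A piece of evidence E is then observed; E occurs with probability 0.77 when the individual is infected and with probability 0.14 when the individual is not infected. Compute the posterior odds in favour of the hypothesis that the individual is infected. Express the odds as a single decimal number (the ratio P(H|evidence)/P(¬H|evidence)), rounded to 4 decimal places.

Posterior odds ≈ 1.3750

Prior odds = 4/16 = 0.25000.
Likelihood ratio for E = 0.77/0.14 = 5.5000.
Posterior odds = prior odds × LR = 1.3750.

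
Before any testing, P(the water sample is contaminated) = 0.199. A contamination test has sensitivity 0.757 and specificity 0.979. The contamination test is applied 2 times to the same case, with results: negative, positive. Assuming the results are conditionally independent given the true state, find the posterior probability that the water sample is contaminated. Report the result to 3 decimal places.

With H the event that the water sample is contaminated, the joint likelihood of the observed sequence is P(data|H) = 0.243·0.757 = 0.18395 and P(data|¬H) = 0.979·0.021 = 0.020559.
Bayes: P(H|data) = 0.199·0.18395 / (0.199·0.18395 + 0.801·0.020559) = 0.036606/0.053074 = 0.6897.

Posterior P(H) ≈ 0.690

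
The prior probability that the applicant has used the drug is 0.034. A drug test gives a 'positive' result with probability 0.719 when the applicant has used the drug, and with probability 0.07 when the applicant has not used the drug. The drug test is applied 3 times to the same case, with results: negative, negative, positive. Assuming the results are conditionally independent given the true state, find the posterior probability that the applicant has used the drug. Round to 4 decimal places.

Let H be the event that the applicant has used the drug; start with P(H) = 0.034. P('positive'|H) = 0.719, P('positive'|¬H) = 0.07.
Update on result 1 ('negative'): P(H) ← 0.281·0.0340 / (0.281·0.0340 + 0.93·0.9660) = 0.0095540/0.90793 = 0.0105.
Update on result 2 ('negative'): P(H) ← 0.281·0.0105 / (0.281·0.0105 + 0.93·0.9895) = 0.0029569/0.92317 = 0.0032.
Update on result 3 ('positive'): P(H) ← 0.719·0.0032 / (0.719·0.0032 + 0.07·0.9968) = 0.0023029/0.072079 = 0.0320.

Posterior P(H) ≈ 0.0320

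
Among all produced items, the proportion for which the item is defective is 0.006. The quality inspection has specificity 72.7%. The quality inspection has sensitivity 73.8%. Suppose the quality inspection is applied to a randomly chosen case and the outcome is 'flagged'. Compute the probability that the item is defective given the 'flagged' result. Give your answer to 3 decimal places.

Write H for 'the item is defective'. Prior odds H:¬H = 0.006/0.994 = 0.0060362. For the 'flagged' outcome, the likelihood ratio is 0.738/0.273 = 2.7033.
Posterior odds = 0.0060362 × 2.7033 = 0.016318, so P(H|E) = 0.016318/(1+0.016318) = 0.016.

P(H | E) ≈ 0.016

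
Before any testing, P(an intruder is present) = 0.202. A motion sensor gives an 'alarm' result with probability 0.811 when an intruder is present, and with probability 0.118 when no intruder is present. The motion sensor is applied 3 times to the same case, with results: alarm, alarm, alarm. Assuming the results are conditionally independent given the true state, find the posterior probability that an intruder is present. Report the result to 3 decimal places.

Let H be the event that an intruder is present; start with P(H) = 0.202. P('alarm'|H) = 0.811, P('alarm'|¬H) = 0.118.
Update on result 1 ('alarm'): P(H) ← 0.811·0.2020 / (0.811·0.2020 + 0.118·0.7980) = 0.16382/0.25799 = 0.6350.
Update on result 2 ('alarm'): P(H) ← 0.811·0.6350 / (0.811·0.6350 + 0.118·0.3650) = 0.51499/0.55806 = 0.9228.
Update on result 3 ('alarm'): P(H) ← 0.811·0.9228 / (0.811·0.9228 + 0.118·0.0772) = 0.74841/0.75752 = 0.9880.

Posterior P(H) ≈ 0.988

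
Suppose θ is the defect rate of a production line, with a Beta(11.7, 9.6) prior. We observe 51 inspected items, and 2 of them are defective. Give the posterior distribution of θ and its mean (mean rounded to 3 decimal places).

Posterior: Beta(13.7, 58.6); mean ≈ 0.189

The binomial likelihood is conjugate to the Beta prior: with 2 successes and 49 failures, the posterior is Beta(11.7+2, 9.6+49) = Beta(13.7, 58.6).
E[θ | data] = 13.7/(13.7+58.6) = 0.189.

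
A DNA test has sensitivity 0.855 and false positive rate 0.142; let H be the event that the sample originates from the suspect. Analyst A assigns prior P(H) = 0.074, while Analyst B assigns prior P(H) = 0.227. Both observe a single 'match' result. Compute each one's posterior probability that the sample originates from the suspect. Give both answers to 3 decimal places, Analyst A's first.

The likelihood ratio for a 'match' result is 0.855/0.142 = 6.0211.
Analyst A: prior odds 0.074/0.926 = 0.079914; posterior odds 0.48117; posterior probability 0.325.
Analyst B: prior odds 0.227/0.773 = 0.29366; posterior odds 1.7682; posterior probability 0.639.

Analyst A: 0.325; Analyst B: 0.639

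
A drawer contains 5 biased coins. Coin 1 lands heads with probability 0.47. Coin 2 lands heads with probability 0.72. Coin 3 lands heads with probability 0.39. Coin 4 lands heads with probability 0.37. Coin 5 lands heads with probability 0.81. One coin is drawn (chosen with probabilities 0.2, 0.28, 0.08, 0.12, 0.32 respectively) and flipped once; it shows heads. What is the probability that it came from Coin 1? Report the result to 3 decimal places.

Posterior probability ≈ 0.149

P(heads|C1) = 0.47; P(heads|C2) = 0.72; P(heads|C3) = 0.39; P(heads|C4) = 0.37; P(heads|C5) = 0.81.
Prior × likelihood for each source: 0.2·0.47=0.09400, 0.28·0.72=0.2016, 0.08·0.39=0.03120, 0.12·0.37=0.04440, 0.32·0.81=0.2592. Summing gives P(heads) = 0.63040.
P(Coin 1 | heads) = 0.09400 / 0.63040 = 0.149.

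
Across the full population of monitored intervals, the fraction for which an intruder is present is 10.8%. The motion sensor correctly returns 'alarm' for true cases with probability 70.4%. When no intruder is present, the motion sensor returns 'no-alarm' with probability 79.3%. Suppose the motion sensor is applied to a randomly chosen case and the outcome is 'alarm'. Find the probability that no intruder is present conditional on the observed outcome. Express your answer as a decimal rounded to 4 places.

P(¬H | E) ≈ 0.7083

Let H be the event that an intruder is present. P(H) = 0.108, so P(¬H) = 0.892. With E the 'alarm' result, P(E|H) = 0.704 and P(E|¬H) = 0.207.
P(E) = 0.704·0.108 + 0.207·0.892 = 0.076032 + 0.18464 = 0.26068.
By Bayes' theorem, P(H|E) = 0.076032 / 0.26068 = 0.2917. Hence P(¬H|E) = 1 − 0.2917 = 0.7083.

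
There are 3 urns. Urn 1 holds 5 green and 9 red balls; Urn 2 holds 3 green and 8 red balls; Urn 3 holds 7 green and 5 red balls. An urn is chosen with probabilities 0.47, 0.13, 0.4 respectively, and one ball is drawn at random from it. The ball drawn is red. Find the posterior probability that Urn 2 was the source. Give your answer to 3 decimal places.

Posterior probability ≈ 0.168

P(red|Urn 1) = 0.6429; P(red|Urn 2) = 0.7273; P(red|Urn 3) = 0.4167.
Prior × likelihood for each source: 0.47·0.6429=0.3021, 0.13·0.7273=0.09455, 0.4·0.4167=0.1667. Summing gives P(red) = 0.56335.
P(Urn 2 | red) = 0.09455 / 0.56335 = 0.168.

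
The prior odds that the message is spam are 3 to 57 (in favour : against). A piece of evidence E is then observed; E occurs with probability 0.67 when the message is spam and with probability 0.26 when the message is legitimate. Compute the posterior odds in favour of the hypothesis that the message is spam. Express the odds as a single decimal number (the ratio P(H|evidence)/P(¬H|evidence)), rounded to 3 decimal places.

Posterior odds ≈ 0.136

Prior odds = 3/57 = 0.052632. In log-odds, ln(0.052632) = -2.9444.
Add log likelihood ratio: ln(2.5769) = 0.94660.
Posterior log-odds = -1.9978, so posterior odds = exp(-1.9978) = 0.13563.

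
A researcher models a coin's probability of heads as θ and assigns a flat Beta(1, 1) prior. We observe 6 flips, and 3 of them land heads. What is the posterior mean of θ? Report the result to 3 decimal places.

The binomial likelihood is conjugate to the Beta prior: with 3 successes and 3 failures, the posterior is Beta(1+3, 1+3) = Beta(4, 4).
Posterior mean = α/(α+β) = 4/8 = 0.500.

Posterior mean ≈ 0.500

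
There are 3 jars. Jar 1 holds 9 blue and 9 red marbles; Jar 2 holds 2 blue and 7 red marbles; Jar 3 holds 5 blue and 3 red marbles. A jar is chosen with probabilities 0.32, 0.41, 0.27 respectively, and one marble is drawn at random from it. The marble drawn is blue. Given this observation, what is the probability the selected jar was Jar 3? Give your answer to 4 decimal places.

Posterior probability ≈ 0.4019

Tabulate prior·likelihood by source: [1] prior 0.32, lik 0.5, product 0.1600; [2] prior 0.41, lik 0.2222, product 0.09111; [3] prior 0.27, lik 0.625, product 0.1688.
Normalizing constant = 0.41986; the posterior for Jar 3 is its product over the sum, 0.1688/0.41986 = 0.4019.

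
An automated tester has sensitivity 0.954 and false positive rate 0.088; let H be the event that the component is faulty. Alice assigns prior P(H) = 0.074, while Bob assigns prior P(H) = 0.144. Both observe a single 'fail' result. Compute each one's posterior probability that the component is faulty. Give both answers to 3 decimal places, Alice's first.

Alice: 0.464; Bob: 0.646

The likelihood ratio for a 'fail' result is 0.954/0.088 = 10.841.
Alice: prior odds 0.074/0.926 = 0.079914; posterior odds 0.86634; posterior probability 0.464.
Bob: prior odds 0.144/0.856 = 0.16822; posterior odds 1.8237; posterior probability 0.646.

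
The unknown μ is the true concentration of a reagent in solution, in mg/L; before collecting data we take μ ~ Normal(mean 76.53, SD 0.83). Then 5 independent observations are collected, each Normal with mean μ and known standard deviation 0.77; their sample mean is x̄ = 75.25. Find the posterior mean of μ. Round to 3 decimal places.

With known σ, the Normal prior is conjugate. Weight on the data is w = (n/σ²)/(n/σ² + 1/τ₀²) = 8.43313/(8.43313+1.45159) = 0.85315.
Posterior mean = w·x̄ + (1−w)·μ₀ = 0.85315·75.25 + 0.14685·76.53 = 75.438.

Posterior mean ≈ 75.438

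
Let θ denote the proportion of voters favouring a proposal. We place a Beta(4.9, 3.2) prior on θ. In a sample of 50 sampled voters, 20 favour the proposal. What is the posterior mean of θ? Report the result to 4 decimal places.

Observing 20 successes and 30 failures updates Beta(4.9, 3.2) by adding the success and failure counts to the two shape parameters: α = 4.9+20 = 24.9, β = 3.2+30 = 33.2.
E[θ | data] = 24.9/(24.9+33.2) = 0.4286.

Posterior mean ≈ 0.4286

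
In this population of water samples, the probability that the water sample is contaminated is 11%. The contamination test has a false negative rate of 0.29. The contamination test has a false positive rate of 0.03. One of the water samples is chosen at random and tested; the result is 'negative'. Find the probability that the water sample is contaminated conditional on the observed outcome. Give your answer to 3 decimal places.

P(H | E) ≈ 0.036

Let H be the event that the water sample is contaminated. P(H) = 0.11, so P(¬H) = 0.89. With E the 'negative' result, P(E|H) = 0.29 and P(E|¬H) = 0.97.
P(E) = 0.29·0.11 + 0.97·0.89 = 0.031900 + 0.86330 = 0.89520.
By Bayes' theorem, P(H|E) = 0.031900 / 0.89520 = 0.036.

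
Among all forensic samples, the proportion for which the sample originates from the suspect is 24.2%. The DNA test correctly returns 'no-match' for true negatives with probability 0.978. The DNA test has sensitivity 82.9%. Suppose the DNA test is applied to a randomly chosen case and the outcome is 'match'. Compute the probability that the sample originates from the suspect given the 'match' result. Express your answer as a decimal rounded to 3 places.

Write H for 'the sample originates from the suspect'. Prior odds H:¬H = 0.242/0.758 = 0.31926. For the 'match' outcome, the likelihood ratio is 0.829/0.022 = 37.682.
Posterior odds = 0.31926 × 37.682 = 12.030, so P(H|E) = 12.030/(1+12.030) = 0.923.

P(H | E) ≈ 0.923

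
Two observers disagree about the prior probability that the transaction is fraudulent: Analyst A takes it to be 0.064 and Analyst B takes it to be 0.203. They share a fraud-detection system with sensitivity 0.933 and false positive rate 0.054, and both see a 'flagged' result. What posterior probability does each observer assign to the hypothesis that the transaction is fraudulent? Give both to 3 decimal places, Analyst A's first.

Analyst A: 0.542; Analyst B: 0.815

P('+'|H) = 0.933, P('+'|¬H) = 0.054.
Analyst A: numerator 0.933·0.064 = 0.059712; evidence = 0.059712+0.054·0.936 = 0.11026; posterior = 0.542.
Analyst B: numerator 0.933·0.203 = 0.18940; evidence = 0.18940+0.054·0.797 = 0.23244; posterior = 0.815.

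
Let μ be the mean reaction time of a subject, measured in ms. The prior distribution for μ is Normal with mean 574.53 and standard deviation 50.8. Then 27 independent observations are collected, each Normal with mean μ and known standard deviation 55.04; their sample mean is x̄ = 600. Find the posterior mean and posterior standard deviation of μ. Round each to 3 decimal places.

Posterior mean ≈ 598.939; posterior SD ≈ 10.369

Prior precision 1/τ₀² = 1/50.8² = 0.00038750; data precision n/σ² = 27/55.04² = 0.00891265.
Posterior precision = 0.00038750 + 0.00891265 = 0.00930015, giving posterior SD = 1/√0.00930015 = 10.369.
Posterior mean = (0.00038750·574.53 + 0.00891265·600) / 0.00930015 = 598.939.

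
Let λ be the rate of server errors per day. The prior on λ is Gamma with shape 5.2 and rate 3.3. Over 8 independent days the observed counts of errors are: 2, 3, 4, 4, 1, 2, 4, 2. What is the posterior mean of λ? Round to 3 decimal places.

Posterior mean ≈ 2.407

The Poisson likelihood adds the total count to the shape and the number of exposure periods to the rate. Here ∑xᵢ = 22 and n = 8, so shape 5.2→27.2 and rate 3.3→11.3.
Posterior mean = shape/rate = 27.2/11.3 = 2.407.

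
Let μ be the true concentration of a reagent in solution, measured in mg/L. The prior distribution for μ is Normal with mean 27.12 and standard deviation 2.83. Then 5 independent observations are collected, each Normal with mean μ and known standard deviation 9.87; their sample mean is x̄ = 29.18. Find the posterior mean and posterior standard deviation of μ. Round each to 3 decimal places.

Posterior mean ≈ 27.720; posterior SD ≈ 2.382

With known σ, the Normal prior is conjugate. Weight on the data is w = (n/σ²)/(n/σ² + 1/τ₀²) = 0.0513258/(0.0513258+0.124861) = 0.29131.
Posterior mean = w·x̄ + (1−w)·μ₀ = 0.29131·29.18 + 0.70869·27.12 = 27.720. Posterior variance = 1/(0.0513258+0.124861) = 5.67579, so SD = 2.382.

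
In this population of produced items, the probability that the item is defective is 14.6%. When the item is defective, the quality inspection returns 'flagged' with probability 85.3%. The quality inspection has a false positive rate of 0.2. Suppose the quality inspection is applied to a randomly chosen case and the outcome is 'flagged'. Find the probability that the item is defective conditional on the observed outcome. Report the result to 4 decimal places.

Let H be the event that the item is defective. P(H) = 0.146, so P(¬H) = 0.854. With E the 'flagged' result, P(E|H) = 0.853 and P(E|¬H) = 0.2.
P(E) = 0.853·0.146 + 0.2·0.854 = 0.12454 + 0.17080 = 0.29534.
By Bayes' theorem, P(H|E) = 0.12454 / 0.29534 = 0.4217.

P(H | E) ≈ 0.4217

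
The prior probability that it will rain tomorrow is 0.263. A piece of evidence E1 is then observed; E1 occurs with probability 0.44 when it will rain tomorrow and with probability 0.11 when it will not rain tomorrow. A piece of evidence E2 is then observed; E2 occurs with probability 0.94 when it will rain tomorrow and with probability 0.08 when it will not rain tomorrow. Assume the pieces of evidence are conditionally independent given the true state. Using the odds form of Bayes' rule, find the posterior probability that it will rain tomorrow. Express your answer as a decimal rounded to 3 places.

Prior odds = 0.263/(1−0.263) = 0.35685. In log-odds, ln(0.35685) = -1.0304.
Add log likelihood ratios: ln(4.0000) + ln(11.750) = 3.8501.
Posterior log-odds = 2.8197, so posterior odds = exp(2.8197) = 16.772. Converting, P(H|E) = 16.772/17.772 = 0.944.

Posterior probability ≈ 0.944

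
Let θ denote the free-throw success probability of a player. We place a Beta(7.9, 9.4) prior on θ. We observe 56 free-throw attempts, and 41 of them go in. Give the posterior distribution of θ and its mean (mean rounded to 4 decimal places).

Posterior: Beta(48.9, 24.4); mean ≈ 0.6671

Observing 41 successes and 15 failures updates Beta(7.9, 9.4) by adding the success and failure counts to the two shape parameters: α = 7.9+41 = 48.9, β = 9.4+15 = 24.4.
Posterior mean = α/(α+β) = 48.9/73.3 = 0.6671.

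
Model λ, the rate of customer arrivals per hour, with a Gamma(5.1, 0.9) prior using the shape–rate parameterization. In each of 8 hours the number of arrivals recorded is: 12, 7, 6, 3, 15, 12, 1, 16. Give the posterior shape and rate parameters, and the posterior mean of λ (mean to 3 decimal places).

Posterior: Gamma(shape=77.1, rate=8.9); mean ≈ 8.663

Total count ∑xᵢ = 72 over n = 8 hours.
Gamma is conjugate to the Poisson likelihood: posterior is Gamma(shape = 5.1+72 = 77.1, rate = 0.9+8 = 8.9).
Posterior mean = shape/rate = 77.1/8.9 = 8.663.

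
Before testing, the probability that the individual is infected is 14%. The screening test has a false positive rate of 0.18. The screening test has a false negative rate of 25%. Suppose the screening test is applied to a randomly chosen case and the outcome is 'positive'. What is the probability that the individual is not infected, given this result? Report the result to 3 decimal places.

P(¬H | E) ≈ 0.596

Write H for 'the individual is infected'. Prior odds H:¬H = 0.14/0.86 = 0.16279. For the 'positive' outcome, the likelihood ratio is 0.75/0.18 = 4.1667.
Posterior odds = 0.16279 × 4.1667 = 0.67829, so P(H|E) = 0.67829/(1+0.67829) = 0.404. Then P(¬H|E) = 1 − 0.404 = 0.596.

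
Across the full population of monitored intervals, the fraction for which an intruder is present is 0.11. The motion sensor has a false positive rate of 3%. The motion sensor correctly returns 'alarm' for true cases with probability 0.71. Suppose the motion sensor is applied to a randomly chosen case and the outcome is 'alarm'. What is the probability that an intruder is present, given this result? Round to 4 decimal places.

Let H be the event that an intruder is present. P(H) = 0.11, so P(¬H) = 0.89. With E the 'alarm' result, P(E|H) = 0.71 and P(E|¬H) = 0.03.
P(E) = 0.71·0.11 + 0.03·0.89 = 0.078100 + 0.026700 = 0.10480.
By Bayes' theorem, P(H|E) = 0.078100 / 0.10480 = 0.7452.

P(H | E) ≈ 0.7452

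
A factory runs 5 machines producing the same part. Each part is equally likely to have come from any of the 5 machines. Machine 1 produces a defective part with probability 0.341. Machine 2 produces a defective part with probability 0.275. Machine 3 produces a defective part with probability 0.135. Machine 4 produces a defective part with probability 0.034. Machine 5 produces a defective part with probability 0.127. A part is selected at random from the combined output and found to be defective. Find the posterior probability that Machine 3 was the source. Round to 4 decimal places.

Posterior probability ≈ 0.1480

P(defective|M1) = 0.341; P(defective|M2) = 0.275; P(defective|M3) = 0.135; P(defective|M4) = 0.034; P(defective|M5) = 0.127.
Prior × likelihood for each source: 0.2·0.341=0.06820, 0.2·0.275=0.05500, 0.2·0.135=0.02700, 0.2·0.034=0.006800, 0.2·0.127=0.02540. Summing gives P(defective) = 0.18240.
P(Machine 3 | defective) = 0.02700 / 0.18240 = 0.1480.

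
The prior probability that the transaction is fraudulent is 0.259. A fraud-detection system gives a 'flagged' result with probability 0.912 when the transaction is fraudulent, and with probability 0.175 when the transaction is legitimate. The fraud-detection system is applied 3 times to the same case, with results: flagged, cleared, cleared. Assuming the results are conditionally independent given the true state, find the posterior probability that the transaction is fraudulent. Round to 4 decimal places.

Let H be the event that the transaction is fraudulent; start with P(H) = 0.259. P('flagged'|H) = 0.912, P('flagged'|¬H) = 0.175.
Update on result 1 ('flagged'): P(H) ← 0.912·0.2590 / (0.912·0.2590 + 0.175·0.7410) = 0.23621/0.36588 = 0.6456.
Update on result 2 ('cleared'): P(H) ← 0.088·0.6456 / (0.088·0.6456 + 0.825·0.3544) = 0.056811/0.34921 = 0.1627.
Update on result 3 ('cleared'): P(H) ← 0.088·0.1627 / (0.088·0.1627 + 0.825·0.8373) = 0.014317/0.70510 = 0.0203.

Posterior P(H) ≈ 0.0203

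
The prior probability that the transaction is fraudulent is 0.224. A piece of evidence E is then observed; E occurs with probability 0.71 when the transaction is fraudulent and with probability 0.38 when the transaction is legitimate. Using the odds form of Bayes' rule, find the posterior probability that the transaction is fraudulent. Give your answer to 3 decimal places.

Prior odds = 0.224/(1−0.224) = 0.28866.
Likelihood ratio for E = 0.71/0.38 = 1.8684.
Posterior odds = prior odds × LR = 0.53934.
Posterior probability = odds/(1+odds) = 0.53934/1.5393 = 0.350.

Posterior probability ≈ 0.350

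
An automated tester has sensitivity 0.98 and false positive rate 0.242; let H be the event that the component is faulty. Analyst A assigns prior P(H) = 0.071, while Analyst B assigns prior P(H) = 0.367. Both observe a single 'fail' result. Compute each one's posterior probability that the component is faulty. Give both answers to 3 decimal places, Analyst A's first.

P('+'|H) = 0.98, P('+'|¬H) = 0.242.
Analyst A: numerator 0.98·0.071 = 0.069580; evidence = 0.069580+0.242·0.929 = 0.29440; posterior = 0.236.
Analyst B: numerator 0.98·0.367 = 0.35966; evidence = 0.35966+0.242·0.633 = 0.51285; posterior = 0.701.

Analyst A: 0.236; Analyst B: 0.701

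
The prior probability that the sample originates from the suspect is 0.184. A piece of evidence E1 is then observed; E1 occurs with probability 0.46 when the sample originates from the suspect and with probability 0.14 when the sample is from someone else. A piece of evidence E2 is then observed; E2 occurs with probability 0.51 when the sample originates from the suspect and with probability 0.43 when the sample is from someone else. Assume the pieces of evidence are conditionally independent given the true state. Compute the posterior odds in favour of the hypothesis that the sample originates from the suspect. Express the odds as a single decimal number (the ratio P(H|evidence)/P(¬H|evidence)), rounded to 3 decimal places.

Posterior odds ≈ 0.879

Prior odds = 0.184/(1−0.184) = 0.22549. In log-odds, ln(0.22549) = -1.4895.
Add log likelihood ratios: ln(3.2857) + ln(1.1860) = 1.3602.
Posterior log-odds = -0.12927, so posterior odds = exp(-0.12927) = 0.87874.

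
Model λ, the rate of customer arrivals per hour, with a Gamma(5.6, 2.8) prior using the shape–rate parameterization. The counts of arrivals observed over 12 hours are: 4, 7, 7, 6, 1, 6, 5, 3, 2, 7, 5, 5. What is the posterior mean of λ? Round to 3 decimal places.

The Poisson likelihood adds the total count to the shape and the number of exposure periods to the rate. Here ∑xᵢ = 58 and n = 12, so shape 5.6→63.6 and rate 2.8→14.8.
Posterior mean = shape/rate = 63.6/14.8 = 4.297.

Posterior mean ≈ 4.297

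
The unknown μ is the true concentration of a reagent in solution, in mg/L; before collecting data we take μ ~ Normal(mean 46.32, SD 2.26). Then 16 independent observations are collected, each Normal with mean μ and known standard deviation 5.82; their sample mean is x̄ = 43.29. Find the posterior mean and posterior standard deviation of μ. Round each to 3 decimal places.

Posterior mean ≈ 44.178; posterior SD ≈ 1.223

With known σ, the Normal prior is conjugate. Weight on the data is w = (n/σ²)/(n/σ² + 1/τ₀²) = 0.472361/(0.472361+0.195787) = 0.70697.
Posterior mean = w·x̄ + (1−w)·μ₀ = 0.70697·43.29 + 0.29303·46.32 = 44.178. Posterior variance = 1/(0.472361+0.195787) = 1.49668, so SD = 1.223.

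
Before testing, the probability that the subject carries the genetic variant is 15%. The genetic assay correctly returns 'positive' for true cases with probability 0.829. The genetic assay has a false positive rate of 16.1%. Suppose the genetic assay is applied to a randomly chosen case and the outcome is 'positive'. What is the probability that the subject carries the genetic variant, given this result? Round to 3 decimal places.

P(H | E) ≈ 0.476

Write H for 'the subject carries the genetic variant'. Prior odds H:¬H = 0.15/0.85 = 0.17647. For the 'positive' outcome, the likelihood ratio is 0.829/0.161 = 5.1491.
Posterior odds = 0.17647 × 5.1491 = 0.90866, so P(H|E) = 0.90866/(1+0.90866) = 0.476.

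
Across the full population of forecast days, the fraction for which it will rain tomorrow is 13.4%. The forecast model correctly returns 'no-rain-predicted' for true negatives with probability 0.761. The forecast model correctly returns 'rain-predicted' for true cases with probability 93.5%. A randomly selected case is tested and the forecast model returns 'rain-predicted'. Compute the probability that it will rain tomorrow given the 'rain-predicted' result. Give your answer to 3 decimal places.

P(H | E) ≈ 0.377

Let H be the event that it will rain tomorrow. P(H) = 0.134, so P(¬H) = 0.866. With E the 'rain-predicted' result, P(E|H) = 0.935 and P(E|¬H) = 0.239.
P(E) = 0.935·0.134 + 0.239·0.866 = 0.12529 + 0.20697 = 0.33226.
By Bayes' theorem, P(H|E) = 0.12529 / 0.33226 = 0.377.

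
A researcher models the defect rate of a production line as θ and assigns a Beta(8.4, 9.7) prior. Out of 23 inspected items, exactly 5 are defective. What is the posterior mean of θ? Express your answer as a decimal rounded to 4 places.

Posterior mean ≈ 0.3260

Observing 5 successes and 18 failures updates Beta(8.4, 9.7) by adding the success and failure counts to the two shape parameters: α = 8.4+5 = 13.4, β = 9.7+18 = 27.7.
Posterior mean = α/(α+β) = 13.4/41.1 = 0.3260.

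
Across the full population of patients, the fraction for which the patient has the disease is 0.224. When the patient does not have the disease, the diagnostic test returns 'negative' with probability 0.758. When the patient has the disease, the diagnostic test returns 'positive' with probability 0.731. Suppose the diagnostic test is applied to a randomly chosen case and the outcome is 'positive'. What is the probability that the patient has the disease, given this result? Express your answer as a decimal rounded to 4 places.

P(H | E) ≈ 0.4658

Let H be the event that the patient has the disease. P(H) = 0.224, so P(¬H) = 0.776. With E the 'positive' result, P(E|H) = 0.731 and P(E|¬H) = 0.242.
P(E) = 0.731·0.224 + 0.242·0.776 = 0.16374 + 0.18779 = 0.35154.
By Bayes' theorem, P(H|E) = 0.16374 / 0.35154 = 0.4658.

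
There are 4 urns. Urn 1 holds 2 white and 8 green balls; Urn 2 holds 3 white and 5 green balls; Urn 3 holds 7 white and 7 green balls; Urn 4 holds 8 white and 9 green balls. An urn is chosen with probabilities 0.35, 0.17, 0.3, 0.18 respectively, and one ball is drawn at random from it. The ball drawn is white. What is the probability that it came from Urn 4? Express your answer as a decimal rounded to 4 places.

P(white|Urn 1) = 0.2; P(white|Urn 2) = 0.375; P(white|Urn 3) = 0.5; P(white|Urn 4) = 0.4706.
Prior × likelihood for each source: 0.35·0.2=0.07000, 0.17·0.375=0.06375, 0.3·0.5=0.1500, 0.18·0.4706=0.08471. Summing gives P(white) = 0.36846.
P(Urn 4 | white) = 0.08471 / 0.36846 = 0.2299.

Posterior probability ≈ 0.2299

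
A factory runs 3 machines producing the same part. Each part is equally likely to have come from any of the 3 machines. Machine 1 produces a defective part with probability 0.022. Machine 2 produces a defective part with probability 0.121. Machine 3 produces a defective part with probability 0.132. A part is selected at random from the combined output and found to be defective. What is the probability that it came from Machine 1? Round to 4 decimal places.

P(defective|M1) = 0.022; P(defective|M2) = 0.121; P(defective|M3) = 0.132.
Prior × likelihood for each source: 0.333333·0.022=0.007333, 0.333333·0.121=0.04033, 0.333333·0.132=0.04400. Summing gives P(defective) = 0.091667.
P(Machine 1 | defective) = 0.007333 / 0.091667 = 0.0800.

Posterior probability ≈ 0.0800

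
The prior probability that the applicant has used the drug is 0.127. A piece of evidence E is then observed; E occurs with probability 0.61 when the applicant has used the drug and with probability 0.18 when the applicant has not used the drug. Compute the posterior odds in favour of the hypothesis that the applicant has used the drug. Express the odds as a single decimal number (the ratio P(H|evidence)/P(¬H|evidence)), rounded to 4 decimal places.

Prior odds = 0.127/(1−0.127) = 0.14548.
Likelihood ratio for E = 0.61/0.18 = 3.3889.
Posterior odds = prior odds × LR = 0.49300.

Posterior odds ≈ 0.4930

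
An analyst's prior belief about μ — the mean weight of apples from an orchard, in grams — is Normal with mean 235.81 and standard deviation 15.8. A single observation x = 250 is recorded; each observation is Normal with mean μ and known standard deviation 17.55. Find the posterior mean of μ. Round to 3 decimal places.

Posterior mean ≈ 242.162

With known σ, the Normal prior is conjugate. Weight on the data is w = (n/σ²)/(n/σ² + 1/τ₀²) = 0.00324673/(0.00324673+0.00400577) = 0.44767.
Posterior mean = w·x̄ + (1−w)·μ₀ = 0.44767·250 + 0.55233·235.81 = 242.162.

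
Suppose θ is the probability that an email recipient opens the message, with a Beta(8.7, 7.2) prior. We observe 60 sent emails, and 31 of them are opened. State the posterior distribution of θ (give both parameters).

Observing 31 successes and 29 failures updates Beta(8.7, 7.2) by adding the success and failure counts to the two shape parameters: α = 8.7+31 = 39.7, β = 7.2+29 = 36.2.

Posterior: Beta(39.7, 36.2)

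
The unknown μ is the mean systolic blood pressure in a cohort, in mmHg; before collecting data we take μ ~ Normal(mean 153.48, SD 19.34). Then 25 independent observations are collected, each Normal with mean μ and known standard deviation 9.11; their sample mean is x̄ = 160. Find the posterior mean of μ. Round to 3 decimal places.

With known σ, the Normal prior is conjugate. Weight on the data is w = (n/σ²)/(n/σ² + 1/τ₀²) = 0.301233/(0.301233+0.00267354) = 0.99120.
Posterior mean = w·x̄ + (1−w)·μ₀ = 0.99120·160 + 0.0087972·153.48 = 159.943.

Posterior mean ≈ 159.943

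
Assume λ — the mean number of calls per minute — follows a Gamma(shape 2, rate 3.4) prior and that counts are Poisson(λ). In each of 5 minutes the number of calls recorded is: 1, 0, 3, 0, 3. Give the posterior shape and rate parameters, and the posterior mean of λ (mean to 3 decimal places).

The Poisson likelihood adds the total count to the shape and the number of exposure periods to the rate. Here ∑xᵢ = 7 and n = 5, so shape 2→9 and rate 3.4→8.4.
Posterior mean = shape/rate = 9/8.4 = 1.071.

Posterior: Gamma(shape=9, rate=8.4); mean ≈ 1.071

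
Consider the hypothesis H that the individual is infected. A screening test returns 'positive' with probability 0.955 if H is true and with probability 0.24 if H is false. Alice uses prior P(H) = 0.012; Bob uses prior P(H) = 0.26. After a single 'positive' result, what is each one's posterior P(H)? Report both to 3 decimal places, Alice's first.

P('+'|H) = 0.955, P('+'|¬H) = 0.24.
Alice: numerator 0.955·0.012 = 0.011460; evidence = 0.011460+0.24·0.988 = 0.24858; posterior = 0.046.
Bob: numerator 0.955·0.26 = 0.24830; evidence = 0.24830+0.24·0.74 = 0.42590; posterior = 0.583.

Alice: 0.046; Bob: 0.583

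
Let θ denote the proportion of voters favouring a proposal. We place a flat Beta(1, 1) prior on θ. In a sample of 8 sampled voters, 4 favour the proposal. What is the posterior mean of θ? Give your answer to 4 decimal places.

Posterior mean ≈ 0.5000

Observing 4 successes and 4 failures updates Beta(1, 1) by adding the success and failure counts to the two shape parameters: α = 1+4 = 5, β = 1+4 = 5.
E[θ | data] = 5/(5+5) = 0.5000.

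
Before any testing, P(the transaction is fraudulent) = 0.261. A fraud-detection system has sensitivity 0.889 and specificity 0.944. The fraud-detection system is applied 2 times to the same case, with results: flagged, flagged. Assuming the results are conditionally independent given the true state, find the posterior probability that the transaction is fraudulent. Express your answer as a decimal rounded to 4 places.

With H the event that the transaction is fraudulent, the joint likelihood of the observed sequence is P(data|H) = 0.889·0.889 = 0.79032 and P(data|¬H) = 0.056·0.056 = 0.0031360.
Bayes: P(H|data) = 0.261·0.79032 / (0.261·0.79032 + 0.739·0.0031360) = 0.20627/0.20859 = 0.9889.

Posterior P(H) ≈ 0.9889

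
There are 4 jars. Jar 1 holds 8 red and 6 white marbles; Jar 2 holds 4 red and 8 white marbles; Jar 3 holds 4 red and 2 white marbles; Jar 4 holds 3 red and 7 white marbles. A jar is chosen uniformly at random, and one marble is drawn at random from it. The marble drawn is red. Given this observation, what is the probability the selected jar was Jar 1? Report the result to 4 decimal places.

Posterior probability ≈ 0.3053

P(red|Jar 1) = 0.5714; P(red|Jar 2) = 0.3333; P(red|Jar 3) = 0.6667; P(red|Jar 4) = 0.3.
Prior × likelihood for each source: 0.25·0.5714=0.1429, 0.25·0.3333=0.08333, 0.25·0.6667=0.1667, 0.25·0.3=0.07500. Summing gives P(red) = 0.46786.
P(Jar 1 | red) = 0.1429 / 0.46786 = 0.3053.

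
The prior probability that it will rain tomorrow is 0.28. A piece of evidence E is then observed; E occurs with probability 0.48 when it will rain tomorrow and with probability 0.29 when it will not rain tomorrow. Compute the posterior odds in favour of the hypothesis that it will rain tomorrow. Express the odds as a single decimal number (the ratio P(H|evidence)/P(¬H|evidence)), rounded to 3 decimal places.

Prior odds = 0.28/(1−0.28) = 0.38889.
Likelihood ratio for E = 0.48/0.29 = 1.6552.
Posterior odds = prior odds × LR = 0.64368.

Posterior odds ≈ 0.644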